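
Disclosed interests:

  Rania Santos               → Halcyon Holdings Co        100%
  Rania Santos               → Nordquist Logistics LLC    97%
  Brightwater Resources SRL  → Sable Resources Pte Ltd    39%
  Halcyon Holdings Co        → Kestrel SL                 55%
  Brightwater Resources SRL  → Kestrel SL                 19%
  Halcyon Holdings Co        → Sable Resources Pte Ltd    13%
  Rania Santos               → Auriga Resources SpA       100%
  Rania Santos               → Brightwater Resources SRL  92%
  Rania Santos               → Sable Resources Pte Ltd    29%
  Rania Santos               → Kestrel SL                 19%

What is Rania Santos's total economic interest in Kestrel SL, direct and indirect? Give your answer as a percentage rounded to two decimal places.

91.48%

Rania reaches Kestrel along 3 paths.
Direct stake: 19% = 19%.
Via Halcyon: 100% × 55% = 55%.
Via Brightwater: 92% × 19% = 17.48%.
Total: 19% + 55% + 17.48% = 91.48%.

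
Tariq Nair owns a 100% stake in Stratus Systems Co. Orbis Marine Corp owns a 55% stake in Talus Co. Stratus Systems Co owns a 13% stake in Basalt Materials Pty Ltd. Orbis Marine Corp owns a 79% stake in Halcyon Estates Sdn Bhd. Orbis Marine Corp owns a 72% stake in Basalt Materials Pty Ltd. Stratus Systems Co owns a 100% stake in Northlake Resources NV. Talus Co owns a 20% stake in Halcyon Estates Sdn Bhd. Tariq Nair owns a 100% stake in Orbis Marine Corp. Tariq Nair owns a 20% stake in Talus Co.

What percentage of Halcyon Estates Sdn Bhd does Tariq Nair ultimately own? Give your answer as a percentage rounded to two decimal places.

Tariq reaches Halcyon along 3 paths.
Via Orbis → Talus: 100% × 55% × 20% = 11%.
Via Talus: 20% × 20% = 4%.
Via Orbis: 100% × 79% = 79%.
Total: 11% + 4% + 79% = 94%.
Rounded: 94.00%.

94.00%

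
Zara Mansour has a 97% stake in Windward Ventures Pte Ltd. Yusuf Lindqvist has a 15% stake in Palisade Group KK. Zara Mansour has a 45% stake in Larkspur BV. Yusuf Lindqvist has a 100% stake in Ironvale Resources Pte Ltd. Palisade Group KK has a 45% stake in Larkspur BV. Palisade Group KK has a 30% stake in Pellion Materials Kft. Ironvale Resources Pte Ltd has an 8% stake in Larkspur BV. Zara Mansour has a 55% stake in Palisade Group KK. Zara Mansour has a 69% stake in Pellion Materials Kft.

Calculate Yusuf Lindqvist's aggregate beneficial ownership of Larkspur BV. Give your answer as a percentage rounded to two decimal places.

14.75%

Yusuf reaches Larkspur along 2 paths.
Via Palisade: 15% × 45% = 6.75%.
Via Ironvale: 100% × 8% = 8%.
Total: 6.75% + 8% = 14.75%.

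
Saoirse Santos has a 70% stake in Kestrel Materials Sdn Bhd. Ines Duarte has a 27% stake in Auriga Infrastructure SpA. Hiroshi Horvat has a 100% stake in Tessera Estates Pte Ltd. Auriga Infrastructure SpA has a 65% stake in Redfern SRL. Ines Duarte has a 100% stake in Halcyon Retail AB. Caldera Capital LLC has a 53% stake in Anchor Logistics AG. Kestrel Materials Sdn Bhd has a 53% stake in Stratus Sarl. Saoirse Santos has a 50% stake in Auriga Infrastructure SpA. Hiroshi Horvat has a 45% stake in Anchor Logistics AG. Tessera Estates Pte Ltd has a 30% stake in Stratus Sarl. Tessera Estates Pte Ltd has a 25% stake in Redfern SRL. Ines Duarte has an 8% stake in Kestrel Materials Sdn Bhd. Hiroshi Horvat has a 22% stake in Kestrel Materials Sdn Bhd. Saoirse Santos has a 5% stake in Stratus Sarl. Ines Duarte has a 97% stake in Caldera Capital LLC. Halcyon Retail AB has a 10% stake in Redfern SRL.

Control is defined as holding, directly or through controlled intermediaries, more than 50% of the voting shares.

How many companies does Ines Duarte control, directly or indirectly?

Ines holds 100% of Halcyon, so Ines controls Halcyon.
Ines holds 97% of Caldera, so Ines controls Caldera.
Caldera holds 53% of Anchor, so Ines controls Anchor.
No other company's threshold is met.
Ines controls 3 companies.

3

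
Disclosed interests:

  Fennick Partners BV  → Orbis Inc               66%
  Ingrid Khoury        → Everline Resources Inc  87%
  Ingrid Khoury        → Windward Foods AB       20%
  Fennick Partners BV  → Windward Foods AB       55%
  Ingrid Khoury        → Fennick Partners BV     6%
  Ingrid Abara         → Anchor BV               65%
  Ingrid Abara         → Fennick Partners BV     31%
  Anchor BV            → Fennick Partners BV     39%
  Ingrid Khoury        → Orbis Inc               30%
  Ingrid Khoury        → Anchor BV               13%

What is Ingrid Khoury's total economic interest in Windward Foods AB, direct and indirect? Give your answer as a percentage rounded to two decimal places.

26.09%

Ingrid Khoury reaches Windward along 3 paths.
Via Fennick: 6% × 55% = 3.3%.
Via Anchor → Fennick: 13% × 39% × 55% = 2.7885%.
Direct stake: 20% = 20%.
Total: 3.3% + 2.7885% + 20% = 26.0885%.
Rounded: 26.09%.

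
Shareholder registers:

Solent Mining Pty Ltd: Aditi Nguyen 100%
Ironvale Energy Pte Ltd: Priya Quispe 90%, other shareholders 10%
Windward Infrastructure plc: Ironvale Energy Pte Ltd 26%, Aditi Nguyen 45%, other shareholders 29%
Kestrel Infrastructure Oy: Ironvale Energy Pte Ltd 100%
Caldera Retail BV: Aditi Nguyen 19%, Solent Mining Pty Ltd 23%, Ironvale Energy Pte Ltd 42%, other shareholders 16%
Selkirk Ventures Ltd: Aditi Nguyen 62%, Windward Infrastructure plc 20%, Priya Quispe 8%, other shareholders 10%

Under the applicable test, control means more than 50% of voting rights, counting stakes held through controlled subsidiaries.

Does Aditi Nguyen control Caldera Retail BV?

No

Aditi holds 100% of Solent, so Aditi controls Solent.
Aditi holds 62% of Selkirk, so Aditi controls Selkirk.
In Caldera, Aditi's side holds only 19% + 23% = 42%, not > 50%.
So Aditi does not control Caldera.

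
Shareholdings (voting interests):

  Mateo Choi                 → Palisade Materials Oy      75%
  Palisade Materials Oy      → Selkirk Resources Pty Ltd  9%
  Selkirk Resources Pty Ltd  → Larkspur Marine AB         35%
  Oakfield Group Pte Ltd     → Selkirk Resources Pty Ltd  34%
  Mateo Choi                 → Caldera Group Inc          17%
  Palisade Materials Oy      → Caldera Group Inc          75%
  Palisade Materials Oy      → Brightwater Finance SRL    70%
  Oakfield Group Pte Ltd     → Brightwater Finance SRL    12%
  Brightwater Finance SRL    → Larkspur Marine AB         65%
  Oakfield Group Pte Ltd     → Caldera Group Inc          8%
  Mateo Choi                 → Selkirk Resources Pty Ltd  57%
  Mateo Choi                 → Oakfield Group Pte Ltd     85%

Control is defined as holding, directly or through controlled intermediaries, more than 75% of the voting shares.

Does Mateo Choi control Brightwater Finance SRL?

Mateo holds 85% of Oakfield, so Mateo controls Oakfield.
Mateo and Oakfield together hold 57% + 34% = 91% of Selkirk, so Mateo controls Selkirk.
In Brightwater, Mateo's side holds only 12%, not > 75%.
So Mateo does not control Brightwater.

No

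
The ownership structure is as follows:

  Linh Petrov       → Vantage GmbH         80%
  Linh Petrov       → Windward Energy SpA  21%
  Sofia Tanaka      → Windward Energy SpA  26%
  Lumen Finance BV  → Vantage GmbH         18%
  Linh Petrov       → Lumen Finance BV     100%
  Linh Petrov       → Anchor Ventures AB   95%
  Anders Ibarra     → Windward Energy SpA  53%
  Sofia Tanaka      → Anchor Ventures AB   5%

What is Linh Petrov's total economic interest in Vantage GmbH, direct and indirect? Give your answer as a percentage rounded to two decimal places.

98.00%

Linh reaches Vantage along 2 paths.
Direct stake: 80% = 80%.
Via Lumen: 100% × 18% = 18%.
Total: 80% + 18% = 98%.
Rounded: 98.00%.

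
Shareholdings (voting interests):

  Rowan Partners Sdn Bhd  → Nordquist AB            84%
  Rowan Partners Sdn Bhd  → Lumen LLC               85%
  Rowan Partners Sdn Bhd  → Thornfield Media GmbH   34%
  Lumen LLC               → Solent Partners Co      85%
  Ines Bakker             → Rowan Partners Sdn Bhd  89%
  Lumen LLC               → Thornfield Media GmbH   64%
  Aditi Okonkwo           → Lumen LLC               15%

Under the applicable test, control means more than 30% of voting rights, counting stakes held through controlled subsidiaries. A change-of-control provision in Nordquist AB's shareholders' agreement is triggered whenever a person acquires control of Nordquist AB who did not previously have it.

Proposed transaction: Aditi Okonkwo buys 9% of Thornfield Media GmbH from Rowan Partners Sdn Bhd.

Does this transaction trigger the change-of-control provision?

No

The purchase adds only to Aditi's holdings (Rowan's stake shrinks), so Aditi is the only person who could newly come to control Nordquist.
Aditi's largest direct stake is 15% in Lumen, which does not meet the threshold, so Aditi controls no company.
Neither Aditi nor any entity Aditi controls holds any voting interest in Nordquist.
So before the transaction, Aditi does not control Nordquist.
After the purchase, Aditi holds 9% of Thornfield directly, and Rowan's stake falls to 25%.
Aditi's side now holds 9% of Thornfield, not > 30%, so Aditi still does not control Thornfield.
After the transaction, neither Aditi nor any entity Aditi controls holds a voting interest in Nordquist, so Aditi still does not control it.
No new person acquires control, so the clause is not triggered.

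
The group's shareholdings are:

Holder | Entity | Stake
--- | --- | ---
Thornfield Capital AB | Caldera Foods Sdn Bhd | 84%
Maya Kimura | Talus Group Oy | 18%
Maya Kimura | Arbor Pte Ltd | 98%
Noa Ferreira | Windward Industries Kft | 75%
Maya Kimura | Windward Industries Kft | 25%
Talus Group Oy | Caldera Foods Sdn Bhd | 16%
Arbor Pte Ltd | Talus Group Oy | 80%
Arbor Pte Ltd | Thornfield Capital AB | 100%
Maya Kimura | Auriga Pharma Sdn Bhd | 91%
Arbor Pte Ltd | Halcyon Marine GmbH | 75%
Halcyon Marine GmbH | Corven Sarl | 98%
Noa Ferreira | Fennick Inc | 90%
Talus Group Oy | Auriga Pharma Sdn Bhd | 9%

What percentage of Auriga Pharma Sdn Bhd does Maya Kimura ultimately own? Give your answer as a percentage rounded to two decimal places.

99.68%

Maya reaches Auriga along 3 paths.
Via Arbor → Talus: 98% × 80% × 9% = 7.056%.
Via Talus: 18% × 9% = 1.62%.
Direct stake: 91% = 91%.
Total: 7.056% + 1.62% + 91% = 99.676%.
Rounded: 99.68%.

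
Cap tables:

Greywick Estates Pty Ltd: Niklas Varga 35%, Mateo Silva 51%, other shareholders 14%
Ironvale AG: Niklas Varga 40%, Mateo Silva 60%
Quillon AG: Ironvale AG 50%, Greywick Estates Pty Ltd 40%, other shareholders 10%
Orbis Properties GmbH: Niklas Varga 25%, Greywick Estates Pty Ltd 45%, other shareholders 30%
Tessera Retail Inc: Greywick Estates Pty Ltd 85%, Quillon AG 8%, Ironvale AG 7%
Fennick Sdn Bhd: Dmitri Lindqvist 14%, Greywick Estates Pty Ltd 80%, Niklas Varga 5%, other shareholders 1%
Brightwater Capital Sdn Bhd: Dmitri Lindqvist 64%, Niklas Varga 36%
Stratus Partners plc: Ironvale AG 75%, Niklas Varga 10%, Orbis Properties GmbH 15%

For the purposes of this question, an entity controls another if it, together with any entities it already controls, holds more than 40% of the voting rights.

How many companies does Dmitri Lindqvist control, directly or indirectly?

1

Dmitri holds 64% of Brightwater, so Dmitri controls Brightwater.
No other company's threshold is met.
Dmitri controls 1 company.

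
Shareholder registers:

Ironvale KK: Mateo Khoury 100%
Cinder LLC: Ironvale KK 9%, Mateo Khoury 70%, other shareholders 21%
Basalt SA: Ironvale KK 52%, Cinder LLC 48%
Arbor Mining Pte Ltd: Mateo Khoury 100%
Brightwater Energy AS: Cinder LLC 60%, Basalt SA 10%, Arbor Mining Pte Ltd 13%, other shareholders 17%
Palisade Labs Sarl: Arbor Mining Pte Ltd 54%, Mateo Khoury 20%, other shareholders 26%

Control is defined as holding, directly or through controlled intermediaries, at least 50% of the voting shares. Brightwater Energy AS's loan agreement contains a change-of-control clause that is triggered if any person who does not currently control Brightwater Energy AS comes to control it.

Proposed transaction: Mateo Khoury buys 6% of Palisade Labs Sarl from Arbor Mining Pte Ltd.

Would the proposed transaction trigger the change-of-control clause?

No

The purchase adds only to Mateo's holdings (Arbor's stake shrinks), so Mateo is the only person who could newly come to control Brightwater.
Mateo holds 100% of Arbor, so Mateo controls Arbor.
Mateo holds 100% of Ironvale, so Mateo controls Ironvale.
Ironvale and Mateo together hold 9% + 70% = 79% of Cinder, so Mateo controls Cinder.
Ironvale and Cinder together hold 52% + 48% = 100% of Basalt, so Mateo controls Basalt.
Cinder and Basalt and Arbor together hold 60% + 10% + 13% = 83% of Brightwater, so Mateo controls Brightwater.
So Mateo already controls Brightwater before the transaction.
After the purchase, Mateo's direct stake in Palisade rises to 20% + 6% = 26%, and Arbor's stake falls to 48%.
Mateo controlled Brightwater already, so this is not a new person acquiring control; every other person's position is unchanged or reduced.
No new person acquires control, so the clause is not triggered.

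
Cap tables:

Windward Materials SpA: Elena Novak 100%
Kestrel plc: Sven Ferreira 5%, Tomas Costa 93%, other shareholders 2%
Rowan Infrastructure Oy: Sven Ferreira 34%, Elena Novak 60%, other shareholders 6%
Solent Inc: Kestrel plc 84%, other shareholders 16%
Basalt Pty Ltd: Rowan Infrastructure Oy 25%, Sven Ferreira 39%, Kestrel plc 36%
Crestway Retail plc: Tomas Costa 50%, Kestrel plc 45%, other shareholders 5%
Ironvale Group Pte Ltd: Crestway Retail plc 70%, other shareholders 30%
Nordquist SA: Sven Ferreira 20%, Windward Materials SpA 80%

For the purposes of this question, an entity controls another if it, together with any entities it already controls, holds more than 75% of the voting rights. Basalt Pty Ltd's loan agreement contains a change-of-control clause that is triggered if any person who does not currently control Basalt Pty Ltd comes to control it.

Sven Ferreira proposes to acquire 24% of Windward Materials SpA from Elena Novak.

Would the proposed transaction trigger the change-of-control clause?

No

The purchase adds only to Sven's holdings (Elena's stake shrinks), so Sven is the only person who could newly come to control Basalt.
Sven's largest direct stake is 39% in Basalt, which does not meet the threshold, so Sven controls no company.
In Basalt, Sven's side holds only 39%, not > 75%.
So before the transaction, Sven does not control Basalt.
After the purchase, Sven holds 24% of Windward directly, and Elena's stake falls to 76%.
Sven's side now holds 24% of Windward, not > 75%, so Sven still does not control Windward.
After the transaction, Sven's side holds 39% of Basalt, not > 75%, so Sven still does not control Basalt.
No new person acquires control, so the clause is not triggered.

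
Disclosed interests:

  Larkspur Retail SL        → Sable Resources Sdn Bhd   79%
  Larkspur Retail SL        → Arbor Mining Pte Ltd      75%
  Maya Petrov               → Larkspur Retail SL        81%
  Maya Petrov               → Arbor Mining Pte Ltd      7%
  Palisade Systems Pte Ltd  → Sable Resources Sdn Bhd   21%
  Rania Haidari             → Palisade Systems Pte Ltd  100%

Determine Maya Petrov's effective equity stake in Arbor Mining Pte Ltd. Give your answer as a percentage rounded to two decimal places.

67.75%

Maya reaches Arbor along 2 paths.
Direct stake: 7% = 7%.
Via Larkspur: 81% × 75% = 60.75%.
Total: 7% + 60.75% = 67.75%.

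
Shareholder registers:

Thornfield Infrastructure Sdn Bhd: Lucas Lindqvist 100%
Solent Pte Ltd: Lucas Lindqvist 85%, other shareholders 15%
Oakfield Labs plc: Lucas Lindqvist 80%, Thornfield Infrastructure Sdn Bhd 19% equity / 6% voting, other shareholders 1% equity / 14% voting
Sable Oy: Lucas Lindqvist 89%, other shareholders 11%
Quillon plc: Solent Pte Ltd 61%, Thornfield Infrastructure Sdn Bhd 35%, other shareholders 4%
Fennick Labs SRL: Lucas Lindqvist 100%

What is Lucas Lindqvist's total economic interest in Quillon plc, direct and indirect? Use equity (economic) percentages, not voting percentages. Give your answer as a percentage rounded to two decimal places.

86.85%

Lucas reaches Quillon along 2 paths.
Via Solent: 85% × 61% = 51.85%.
Via Thornfield: 100% × 35% = 35%.
Total: 51.85% + 35% = 86.85%.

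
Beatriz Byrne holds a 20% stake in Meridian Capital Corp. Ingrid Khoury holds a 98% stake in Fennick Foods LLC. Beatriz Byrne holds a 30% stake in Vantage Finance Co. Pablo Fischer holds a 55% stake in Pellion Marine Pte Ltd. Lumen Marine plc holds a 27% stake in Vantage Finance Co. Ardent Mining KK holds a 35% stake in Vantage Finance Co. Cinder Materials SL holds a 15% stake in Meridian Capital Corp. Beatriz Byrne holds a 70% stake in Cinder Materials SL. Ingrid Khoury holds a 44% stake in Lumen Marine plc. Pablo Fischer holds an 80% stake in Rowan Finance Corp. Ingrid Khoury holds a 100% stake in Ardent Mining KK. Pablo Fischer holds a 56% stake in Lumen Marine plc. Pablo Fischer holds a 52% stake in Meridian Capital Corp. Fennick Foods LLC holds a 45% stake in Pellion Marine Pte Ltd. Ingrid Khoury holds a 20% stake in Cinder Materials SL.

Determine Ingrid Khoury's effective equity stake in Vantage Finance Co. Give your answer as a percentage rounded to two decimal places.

Ingrid reaches Vantage along 2 paths.
Via Ardent: 100% × 35% = 35%.
Via Lumen: 44% × 27% = 11.88%.
Total: 35% + 11.88% = 46.88%.

46.88%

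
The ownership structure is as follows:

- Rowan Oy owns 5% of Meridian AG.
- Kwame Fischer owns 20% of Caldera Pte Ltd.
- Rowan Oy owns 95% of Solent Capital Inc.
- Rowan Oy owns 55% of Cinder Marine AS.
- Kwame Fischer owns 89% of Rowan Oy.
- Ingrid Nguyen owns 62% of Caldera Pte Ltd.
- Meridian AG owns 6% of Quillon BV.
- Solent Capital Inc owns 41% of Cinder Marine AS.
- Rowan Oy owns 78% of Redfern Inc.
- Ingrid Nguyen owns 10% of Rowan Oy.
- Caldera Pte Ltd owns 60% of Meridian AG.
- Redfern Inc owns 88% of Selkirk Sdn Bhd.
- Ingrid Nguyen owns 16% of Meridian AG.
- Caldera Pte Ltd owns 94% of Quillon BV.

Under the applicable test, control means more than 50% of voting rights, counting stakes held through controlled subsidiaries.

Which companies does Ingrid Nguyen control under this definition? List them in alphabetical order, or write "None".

Caldera Pte Ltd, Meridian AG, Quillon BV

Ingrid holds 62% of Caldera, so Ingrid controls Caldera.
Caldera and Ingrid together hold 60% + 16% = 76% of Meridian, so Ingrid controls Meridian.
Caldera and Meridian together hold 94% + 6% = 100% of Quillon, so Ingrid controls Quillon.
No other company's threshold is met.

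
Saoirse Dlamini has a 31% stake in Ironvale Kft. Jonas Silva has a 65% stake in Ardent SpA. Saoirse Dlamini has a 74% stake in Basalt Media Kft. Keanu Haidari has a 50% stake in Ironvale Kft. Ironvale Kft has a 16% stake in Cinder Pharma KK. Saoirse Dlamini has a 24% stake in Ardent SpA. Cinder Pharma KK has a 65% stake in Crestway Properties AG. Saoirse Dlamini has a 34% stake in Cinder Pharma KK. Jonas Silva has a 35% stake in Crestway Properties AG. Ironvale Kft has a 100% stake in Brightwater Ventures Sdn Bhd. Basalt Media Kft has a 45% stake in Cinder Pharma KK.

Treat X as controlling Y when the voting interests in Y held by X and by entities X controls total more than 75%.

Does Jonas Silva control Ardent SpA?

Jonas's largest direct stake is 65% in Ardent, which does not meet the threshold, so Jonas controls no company.
In Ardent, Jonas's side holds only 65%, not > 75%.
So Jonas does not control Ardent.

No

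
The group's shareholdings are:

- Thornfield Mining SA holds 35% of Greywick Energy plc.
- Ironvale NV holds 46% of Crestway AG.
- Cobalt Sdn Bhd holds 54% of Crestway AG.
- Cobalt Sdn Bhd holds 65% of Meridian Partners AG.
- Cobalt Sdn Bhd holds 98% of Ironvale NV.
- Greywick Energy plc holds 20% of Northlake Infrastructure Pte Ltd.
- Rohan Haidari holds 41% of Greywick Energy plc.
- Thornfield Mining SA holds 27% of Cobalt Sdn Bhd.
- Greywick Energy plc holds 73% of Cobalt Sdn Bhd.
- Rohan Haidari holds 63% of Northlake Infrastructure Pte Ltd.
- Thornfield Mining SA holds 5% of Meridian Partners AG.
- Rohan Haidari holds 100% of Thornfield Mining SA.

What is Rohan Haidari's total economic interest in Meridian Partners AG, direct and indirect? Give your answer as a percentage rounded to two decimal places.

Rohan reaches Meridian along 4 paths.
Via Thornfield → Cobalt: 100% × 27% × 65% = 17.55%.
Via Thornfield → Greywick → Cobalt: 100% × 35% × 73% × 65% = 16.6075%.
Via Greywick → Cobalt: 41% × 73% × 65% = 19.4545%.
Via Thornfield: 100% × 5% = 5%.
Total: 17.55% + 16.6075% + 19.4545% + 5% = 58.612%.
Rounded: 58.61%.

58.61%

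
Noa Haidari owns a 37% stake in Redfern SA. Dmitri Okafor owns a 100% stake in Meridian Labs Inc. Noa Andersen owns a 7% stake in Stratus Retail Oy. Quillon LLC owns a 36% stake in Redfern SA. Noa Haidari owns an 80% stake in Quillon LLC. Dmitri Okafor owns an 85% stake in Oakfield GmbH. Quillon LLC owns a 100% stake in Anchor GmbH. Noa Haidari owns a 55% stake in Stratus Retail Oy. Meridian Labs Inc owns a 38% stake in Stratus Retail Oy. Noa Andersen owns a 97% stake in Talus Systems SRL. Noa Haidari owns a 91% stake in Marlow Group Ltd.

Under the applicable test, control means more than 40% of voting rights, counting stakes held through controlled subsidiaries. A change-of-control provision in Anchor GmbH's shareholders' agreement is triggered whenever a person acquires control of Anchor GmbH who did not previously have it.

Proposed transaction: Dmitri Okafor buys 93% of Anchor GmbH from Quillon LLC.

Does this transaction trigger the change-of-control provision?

Yes

The purchase adds only to Dmitri's holdings (Quillon's stake shrinks), so Dmitri is the only person who could newly come to control Anchor.
Dmitri holds 100% of Meridian, so Dmitri controls Meridian.
Dmitri holds 85% of Oakfield, so Dmitri controls Oakfield.
Neither Dmitri nor any entity Dmitri controls holds any voting interest in Anchor.
So before the transaction, Dmitri does not control Anchor.
After the purchase, Dmitri holds 93% of Anchor directly, and Quillon's stake falls to 7%.
Dmitri holds 93% of Anchor, so Dmitri controls Anchor.
Dmitri did not control Anchor before and does after, so the clause is triggered.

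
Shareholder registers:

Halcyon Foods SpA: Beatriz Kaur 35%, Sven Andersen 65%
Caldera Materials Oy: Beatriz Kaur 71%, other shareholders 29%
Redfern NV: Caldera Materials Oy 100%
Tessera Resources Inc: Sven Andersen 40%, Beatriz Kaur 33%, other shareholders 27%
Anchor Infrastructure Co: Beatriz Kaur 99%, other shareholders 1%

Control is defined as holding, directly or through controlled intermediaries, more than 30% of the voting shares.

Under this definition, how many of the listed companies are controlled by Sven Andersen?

Sven holds 65% of Halcyon, so Sven controls Halcyon.
Sven holds 40% of Tessera, so Sven controls Tessera.
No other company's threshold is met.
Sven controls 2 companies.

2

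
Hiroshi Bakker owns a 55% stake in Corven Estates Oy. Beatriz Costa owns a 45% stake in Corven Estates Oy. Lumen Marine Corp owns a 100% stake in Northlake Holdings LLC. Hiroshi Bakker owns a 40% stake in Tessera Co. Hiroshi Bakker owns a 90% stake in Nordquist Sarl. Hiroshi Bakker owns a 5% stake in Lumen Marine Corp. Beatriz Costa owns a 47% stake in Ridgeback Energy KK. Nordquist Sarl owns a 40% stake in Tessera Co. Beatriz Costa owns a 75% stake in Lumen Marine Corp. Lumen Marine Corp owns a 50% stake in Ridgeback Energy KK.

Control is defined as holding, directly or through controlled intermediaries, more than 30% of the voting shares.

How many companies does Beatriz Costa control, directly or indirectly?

4

Beatriz holds 75% of Lumen, so Beatriz controls Lumen.
Beatriz holds 45% of Corven, so Beatriz controls Corven.
Lumen and Beatriz together hold 50% + 47% = 97% of Ridgeback, so Beatriz controls Ridgeback.
Lumen holds 100% of Northlake, so Beatriz controls Northlake.
No other company's threshold is met.
Beatriz controls 4 companies.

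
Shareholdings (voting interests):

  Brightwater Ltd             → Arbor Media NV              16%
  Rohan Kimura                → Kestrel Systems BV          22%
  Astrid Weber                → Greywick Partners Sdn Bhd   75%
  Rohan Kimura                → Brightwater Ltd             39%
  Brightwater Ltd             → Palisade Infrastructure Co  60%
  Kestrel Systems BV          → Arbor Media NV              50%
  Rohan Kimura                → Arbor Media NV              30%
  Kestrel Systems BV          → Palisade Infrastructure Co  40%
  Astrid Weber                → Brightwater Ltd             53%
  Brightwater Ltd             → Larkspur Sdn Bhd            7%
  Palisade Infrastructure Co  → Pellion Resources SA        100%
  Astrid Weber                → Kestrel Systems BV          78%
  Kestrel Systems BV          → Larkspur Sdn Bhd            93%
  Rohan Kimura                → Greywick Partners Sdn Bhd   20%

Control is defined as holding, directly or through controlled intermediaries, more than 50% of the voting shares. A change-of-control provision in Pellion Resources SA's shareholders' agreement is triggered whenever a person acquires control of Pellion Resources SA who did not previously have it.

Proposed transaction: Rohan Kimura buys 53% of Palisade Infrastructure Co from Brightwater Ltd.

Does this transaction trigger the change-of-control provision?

Yes

The purchase adds only to Rohan's holdings (Brightwater's stake shrinks), so Rohan is the only person who could newly come to control Pellion.
Rohan's largest direct stake is 39% in Brightwater, which does not meet the threshold, so Rohan controls no company.
Neither Rohan nor any entity Rohan controls holds any voting interest in Pellion.
So before the transaction, Rohan does not control Pellion.
After the purchase, Rohan holds 53% of Palisade directly, and Brightwater's stake falls to 7%.
Rohan holds 53% of Palisade, so Rohan controls Palisade.
Palisade holds 100% of Pellion, so Rohan controls Pellion.
Rohan did not control Pellion before and does after, so the clause is triggered.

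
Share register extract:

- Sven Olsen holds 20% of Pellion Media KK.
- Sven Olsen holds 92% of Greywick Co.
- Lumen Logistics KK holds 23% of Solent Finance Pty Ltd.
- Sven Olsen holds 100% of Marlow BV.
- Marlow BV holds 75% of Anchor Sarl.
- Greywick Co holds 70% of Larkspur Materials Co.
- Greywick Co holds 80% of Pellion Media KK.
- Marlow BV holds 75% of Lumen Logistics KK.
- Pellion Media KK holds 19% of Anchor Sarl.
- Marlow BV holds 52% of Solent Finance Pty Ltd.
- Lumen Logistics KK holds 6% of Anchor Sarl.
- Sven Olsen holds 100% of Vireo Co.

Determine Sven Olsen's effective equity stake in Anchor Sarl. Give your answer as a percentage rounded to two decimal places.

97.28%

Sven reaches Anchor along 4 paths.
Via Marlow: 100% × 75% = 75%.
Via Greywick → Pellion: 92% × 80% × 19% = 13.984%.
Via Pellion: 20% × 19% = 3.8%.
Via Marlow → Lumen: 100% × 75% × 6% = 4.5%.
Total: 75% + 13.984% + 3.8% + 4.5% = 97.284%.
Rounded: 97.28%.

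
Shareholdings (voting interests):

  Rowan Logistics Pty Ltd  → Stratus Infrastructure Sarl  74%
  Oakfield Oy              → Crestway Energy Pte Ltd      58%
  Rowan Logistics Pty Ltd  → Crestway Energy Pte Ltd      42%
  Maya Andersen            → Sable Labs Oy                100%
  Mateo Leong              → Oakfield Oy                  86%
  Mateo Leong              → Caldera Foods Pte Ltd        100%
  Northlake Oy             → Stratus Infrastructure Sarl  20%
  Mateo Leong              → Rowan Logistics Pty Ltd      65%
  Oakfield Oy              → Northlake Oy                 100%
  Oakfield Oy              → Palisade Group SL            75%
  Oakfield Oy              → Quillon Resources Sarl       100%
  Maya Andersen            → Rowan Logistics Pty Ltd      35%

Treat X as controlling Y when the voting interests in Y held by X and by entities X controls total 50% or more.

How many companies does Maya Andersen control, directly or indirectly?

Maya holds 100% of Sable, so Maya controls Sable.
No other company's threshold is met.
Maya controls 1 company.

1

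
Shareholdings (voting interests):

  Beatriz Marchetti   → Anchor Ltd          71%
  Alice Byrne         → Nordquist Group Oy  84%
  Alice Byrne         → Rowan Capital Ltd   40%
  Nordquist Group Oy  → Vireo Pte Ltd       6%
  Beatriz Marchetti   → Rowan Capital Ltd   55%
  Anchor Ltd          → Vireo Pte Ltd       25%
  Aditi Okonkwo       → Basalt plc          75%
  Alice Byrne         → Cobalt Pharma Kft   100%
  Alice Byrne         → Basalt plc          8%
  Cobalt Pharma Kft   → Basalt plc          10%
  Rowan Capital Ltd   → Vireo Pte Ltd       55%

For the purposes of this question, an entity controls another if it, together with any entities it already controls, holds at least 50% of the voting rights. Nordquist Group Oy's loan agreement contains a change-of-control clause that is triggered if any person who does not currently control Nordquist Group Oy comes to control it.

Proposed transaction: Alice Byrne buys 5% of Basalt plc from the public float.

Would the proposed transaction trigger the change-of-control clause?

The purchase changes only Alice's holdings, so Alice is the only person who could newly come to control Nordquist.
Alice holds 84% of Nordquist, so Alice controls Nordquist.
So Alice already controls Nordquist before the transaction.
After the purchase, Alice's direct stake in Basalt rises to 8% + 5% = 13%.
Alice controlled Nordquist already, so this is not a new person acquiring control; every other person's position is unchanged or reduced.
No new person acquires control, so the clause is not triggered.

No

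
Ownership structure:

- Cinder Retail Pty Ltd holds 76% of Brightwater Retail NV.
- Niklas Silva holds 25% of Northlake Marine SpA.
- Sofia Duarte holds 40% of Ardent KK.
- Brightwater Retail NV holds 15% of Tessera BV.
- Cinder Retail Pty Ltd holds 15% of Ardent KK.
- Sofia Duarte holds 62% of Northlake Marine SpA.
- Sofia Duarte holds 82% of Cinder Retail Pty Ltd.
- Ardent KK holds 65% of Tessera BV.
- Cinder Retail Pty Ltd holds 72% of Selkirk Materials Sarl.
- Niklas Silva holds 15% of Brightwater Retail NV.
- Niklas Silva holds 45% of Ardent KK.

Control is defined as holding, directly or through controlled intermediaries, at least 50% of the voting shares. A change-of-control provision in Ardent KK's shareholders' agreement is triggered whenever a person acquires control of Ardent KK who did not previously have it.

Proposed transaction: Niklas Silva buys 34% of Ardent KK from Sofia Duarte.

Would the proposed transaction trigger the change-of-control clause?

The purchase adds only to Niklas's holdings (Sofia's stake shrinks), so Niklas is the only person who could newly come to control Ardent.
Niklas's largest direct stake is 45% in Ardent, which does not meet the threshold, so Niklas controls no company.
In Ardent, Niklas's side holds only 45%, not ≥ 50%.
So before the transaction, Niklas does not control Ardent.
After the purchase, Niklas's direct stake in Ardent rises to 45% + 34% = 79%, and Sofia's stake falls to 6%.
Niklas holds 79% of Ardent, so Niklas controls Ardent.
Niklas did not control Ardent before and does after, so the clause is triggered.

Yes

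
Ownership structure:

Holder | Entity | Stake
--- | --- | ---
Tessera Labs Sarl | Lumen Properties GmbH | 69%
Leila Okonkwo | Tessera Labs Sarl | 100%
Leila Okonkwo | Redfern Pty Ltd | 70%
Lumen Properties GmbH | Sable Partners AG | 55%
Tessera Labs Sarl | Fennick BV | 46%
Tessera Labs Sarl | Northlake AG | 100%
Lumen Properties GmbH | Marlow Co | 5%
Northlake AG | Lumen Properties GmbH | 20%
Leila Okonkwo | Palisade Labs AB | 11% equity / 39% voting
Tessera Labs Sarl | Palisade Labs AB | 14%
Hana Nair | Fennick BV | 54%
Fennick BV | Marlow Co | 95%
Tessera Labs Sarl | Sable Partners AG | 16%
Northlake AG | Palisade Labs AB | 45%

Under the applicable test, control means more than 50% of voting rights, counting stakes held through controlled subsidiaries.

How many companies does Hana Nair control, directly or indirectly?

2

Hana holds 54% of Fennick, so Hana controls Fennick.
Fennick holds 95% of Marlow, so Hana controls Marlow.
No other company's threshold is met.
Hana controls 2 companies.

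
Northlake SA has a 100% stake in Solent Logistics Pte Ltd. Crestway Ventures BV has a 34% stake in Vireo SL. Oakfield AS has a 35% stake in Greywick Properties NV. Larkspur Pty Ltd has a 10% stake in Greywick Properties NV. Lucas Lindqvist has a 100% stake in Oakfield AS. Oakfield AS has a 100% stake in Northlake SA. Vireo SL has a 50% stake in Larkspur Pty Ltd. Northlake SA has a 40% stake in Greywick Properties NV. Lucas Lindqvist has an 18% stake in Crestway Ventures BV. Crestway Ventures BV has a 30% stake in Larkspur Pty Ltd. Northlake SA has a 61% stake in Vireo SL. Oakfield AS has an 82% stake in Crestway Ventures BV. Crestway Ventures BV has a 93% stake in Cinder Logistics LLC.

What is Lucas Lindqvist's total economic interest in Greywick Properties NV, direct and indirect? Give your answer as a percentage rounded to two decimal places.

82.75%

Lucas reaches Greywick along 7 paths.
Via Oakfield: 100% × 35% = 35%.
Via Oakfield → Northlake: 100% × 100% × 40% = 40%.
Via Crestway → Vireo → Larkspur: 18% × 34% × 50% × 10% = 0.306%.
Via Oakfield → Crestway → Vireo → Larkspur: 100% × 82% × 34% × 50% × 10% = 1.394%.
Via Oakfield → Northlake → Vireo → Larkspur: 100% × 100% × 61% × 50% × 10% = 3.05%.
Via Crestway → Larkspur: 18% × 30% × 10% = 0.54%.
Via Oakfield → Crestway → Larkspur: 100% × 82% × 30% × 10% = 2.46%.
Total: 35% + 40% + 0.306% + 1.394% + 3.05% + 0.54% + 2.46% = 82.75%.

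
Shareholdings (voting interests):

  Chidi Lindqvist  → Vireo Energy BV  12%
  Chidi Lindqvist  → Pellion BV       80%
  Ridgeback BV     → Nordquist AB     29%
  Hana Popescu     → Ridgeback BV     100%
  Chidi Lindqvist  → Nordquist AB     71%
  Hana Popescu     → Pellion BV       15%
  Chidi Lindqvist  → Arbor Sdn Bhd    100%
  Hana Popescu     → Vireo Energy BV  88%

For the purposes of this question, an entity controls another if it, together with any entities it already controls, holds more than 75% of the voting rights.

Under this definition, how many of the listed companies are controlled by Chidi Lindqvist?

2

Chidi holds 80% of Pellion, so Chidi controls Pellion.
Chidi holds 100% of Arbor, so Chidi controls Arbor.
No other company's threshold is met.
Chidi controls 2 companies.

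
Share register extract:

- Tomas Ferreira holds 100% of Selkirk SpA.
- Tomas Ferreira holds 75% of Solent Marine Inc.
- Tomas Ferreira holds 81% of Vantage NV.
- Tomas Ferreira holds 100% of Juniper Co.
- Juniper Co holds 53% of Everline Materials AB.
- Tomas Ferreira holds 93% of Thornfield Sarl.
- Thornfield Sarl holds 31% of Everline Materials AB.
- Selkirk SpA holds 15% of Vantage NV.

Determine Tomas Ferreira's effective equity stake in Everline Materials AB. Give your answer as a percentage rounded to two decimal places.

Tomas reaches Everline along 2 paths.
Via Thornfield: 93% × 31% = 28.83%.
Via Juniper: 100% × 53% = 53%.
Total: 28.83% + 53% = 81.83%.

81.83%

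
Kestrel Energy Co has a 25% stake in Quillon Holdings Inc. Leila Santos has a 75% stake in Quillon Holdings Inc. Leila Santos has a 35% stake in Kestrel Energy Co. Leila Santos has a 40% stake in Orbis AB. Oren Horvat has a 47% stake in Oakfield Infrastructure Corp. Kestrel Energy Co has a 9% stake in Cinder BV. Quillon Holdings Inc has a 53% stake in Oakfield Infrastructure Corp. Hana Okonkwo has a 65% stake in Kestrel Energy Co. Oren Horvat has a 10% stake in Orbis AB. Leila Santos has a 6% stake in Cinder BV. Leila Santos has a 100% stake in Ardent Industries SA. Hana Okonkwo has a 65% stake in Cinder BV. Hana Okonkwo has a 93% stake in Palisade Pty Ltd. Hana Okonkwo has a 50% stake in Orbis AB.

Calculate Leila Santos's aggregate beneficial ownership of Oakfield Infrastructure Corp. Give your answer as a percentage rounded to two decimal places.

44.39%

Leila reaches Oakfield along 2 paths.
Via Kestrel → Quillon: 35% × 25% × 53% = 4.6375%.
Via Quillon: 75% × 53% = 39.75%.
Total: 4.6375% + 39.75% = 44.3875%.
Rounded: 44.39%.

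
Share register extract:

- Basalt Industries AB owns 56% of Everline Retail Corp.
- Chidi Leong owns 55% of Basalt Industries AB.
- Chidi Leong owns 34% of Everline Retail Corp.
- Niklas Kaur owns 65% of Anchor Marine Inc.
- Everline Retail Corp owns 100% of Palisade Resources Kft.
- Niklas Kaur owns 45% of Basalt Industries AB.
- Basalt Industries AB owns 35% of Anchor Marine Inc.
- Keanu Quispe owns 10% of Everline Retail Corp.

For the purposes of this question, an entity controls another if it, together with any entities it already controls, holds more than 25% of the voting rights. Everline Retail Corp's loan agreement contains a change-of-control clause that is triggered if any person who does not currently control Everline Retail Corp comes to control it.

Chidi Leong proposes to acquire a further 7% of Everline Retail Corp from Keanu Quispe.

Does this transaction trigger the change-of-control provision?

The purchase adds only to Chidi's holdings (Keanu's stake shrinks), so Chidi is the only person who could newly come to control Everline.
Chidi holds 55% of Basalt, so Chidi controls Basalt.
Chidi and Basalt together hold 34% + 56% = 90% of Everline, so Chidi controls Everline.
So Chidi already controls Everline before the transaction.
After the purchase, Chidi's direct stake in Everline rises to 34% + 7% = 41%, and Keanu's stake falls to 3%.
Chidi controlled Everline already, so this is not a new person acquiring control; every other person's position is unchanged or reduced.
No new person acquires control, so the clause is not triggered.

No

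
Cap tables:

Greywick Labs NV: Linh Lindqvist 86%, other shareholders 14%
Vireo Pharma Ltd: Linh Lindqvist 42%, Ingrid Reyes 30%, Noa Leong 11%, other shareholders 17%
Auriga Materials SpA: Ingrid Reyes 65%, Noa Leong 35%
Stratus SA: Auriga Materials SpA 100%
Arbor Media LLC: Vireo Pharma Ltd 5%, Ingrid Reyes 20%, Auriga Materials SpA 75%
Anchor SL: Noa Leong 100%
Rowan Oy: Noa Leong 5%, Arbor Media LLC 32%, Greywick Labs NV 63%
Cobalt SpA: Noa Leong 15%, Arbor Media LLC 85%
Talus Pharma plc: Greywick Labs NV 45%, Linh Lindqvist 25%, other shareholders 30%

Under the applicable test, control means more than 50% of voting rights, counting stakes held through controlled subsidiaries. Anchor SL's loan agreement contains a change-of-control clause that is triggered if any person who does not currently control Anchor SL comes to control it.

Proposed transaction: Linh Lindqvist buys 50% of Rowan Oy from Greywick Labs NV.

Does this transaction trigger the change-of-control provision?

No

The purchase adds only to Linh's holdings (Greywick's stake shrinks), so Linh is the only person who could newly come to control Anchor.
Linh holds 86% of Greywick, so Linh controls Greywick.
Greywick holds 63% of Rowan, so Linh controls Rowan.
Greywick and Linh together hold 45% + 25% = 70% of Talus, so Linh controls Talus.
Neither Linh nor any entity Linh controls holds any voting interest in Anchor.
So before the transaction, Linh does not control Anchor.
After the purchase, Linh holds 50% of Rowan directly, and Greywick's stake falls to 13%.
Greywick and Linh together hold 13% + 50% = 63% of Rowan, so Linh controls Rowan.
After the transaction, neither Linh nor any entity Linh controls holds a voting interest in Anchor, so Linh still does not control it.
No new person acquires control, so the clause is not triggered.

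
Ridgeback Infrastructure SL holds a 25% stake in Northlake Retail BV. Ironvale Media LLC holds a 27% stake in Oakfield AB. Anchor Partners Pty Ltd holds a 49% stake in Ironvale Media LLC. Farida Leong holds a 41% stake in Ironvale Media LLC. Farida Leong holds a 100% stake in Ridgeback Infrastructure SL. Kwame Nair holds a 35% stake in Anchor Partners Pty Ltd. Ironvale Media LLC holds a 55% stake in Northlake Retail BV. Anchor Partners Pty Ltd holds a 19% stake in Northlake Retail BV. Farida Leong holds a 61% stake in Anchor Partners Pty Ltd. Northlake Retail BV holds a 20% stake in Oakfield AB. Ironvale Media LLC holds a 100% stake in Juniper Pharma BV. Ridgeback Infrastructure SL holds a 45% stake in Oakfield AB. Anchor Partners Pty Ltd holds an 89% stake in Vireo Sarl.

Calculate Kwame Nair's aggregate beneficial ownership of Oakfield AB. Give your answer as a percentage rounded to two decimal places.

Kwame reaches Oakfield along 3 paths.
Via Anchor → Ironvale: 35% × 49% × 27% = 4.6305%.
Via Anchor → Ironvale → Northlake: 35% × 49% × 55% × 20% = 1.8865%.
Via Anchor → Northlake: 35% × 19% × 20% = 1.33%.
Total: 4.6305% + 1.8865% + 1.33% = 7.847%.
Rounded: 7.85%.

7.85%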